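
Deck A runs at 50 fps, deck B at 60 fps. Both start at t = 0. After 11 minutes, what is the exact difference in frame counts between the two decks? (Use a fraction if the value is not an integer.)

11 min = 660 s.
A emits 50 × 660 = 33000 frames; B emits 60 × 660 = 39600.
Difference = 6600 frames; B is ahead of A.

6600 frames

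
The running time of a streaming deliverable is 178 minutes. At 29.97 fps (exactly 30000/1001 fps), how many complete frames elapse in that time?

178 min = 10680 s.
Frames = 10680 × 30000/1001 = 320400000/1001 ≈ 320079.9201.
Complete frames: 320079.

320079 frames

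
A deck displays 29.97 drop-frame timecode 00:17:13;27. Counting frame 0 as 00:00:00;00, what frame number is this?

As if non-drop at 30 labels/s: (0 × 3600 + 17 × 60 + 13) × 30 + 27 = 31017.
Minute boundaries passed: 17; those not divisible by 10: 17 − 1 = 16; dropped labels = 2 × 16 = 32.
Actual frame index = 31017 − 32 = 30985.

30985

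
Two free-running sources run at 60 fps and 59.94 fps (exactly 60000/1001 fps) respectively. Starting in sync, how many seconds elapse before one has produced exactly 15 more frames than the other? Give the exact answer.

The gap grows by |60000/1001 − 60| = 60/1001 frames per second.
Time for a 15-frame gap: 15 ÷ (60/1001) = 250.25 s.

250.25 seconds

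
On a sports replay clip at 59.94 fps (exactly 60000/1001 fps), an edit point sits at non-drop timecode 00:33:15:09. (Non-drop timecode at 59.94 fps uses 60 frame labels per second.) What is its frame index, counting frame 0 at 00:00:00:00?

119709

Total seconds to the label: (0 × 3600 + 33 × 60 + 15) = 1995.
Frame index = 1995 × 60 + 9 = 119709.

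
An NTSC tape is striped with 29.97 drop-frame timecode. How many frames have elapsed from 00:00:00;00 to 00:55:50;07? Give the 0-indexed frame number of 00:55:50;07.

100407

As if non-drop at 30 labels/s: (0 × 3600 + 55 × 60 + 50) × 30 + 7 = 100507.
Minute boundaries passed: 55; those not divisible by 10: 55 − 5 = 50; dropped labels = 2 × 50 = 100.
Actual frame index = 100507 − 100 = 100407.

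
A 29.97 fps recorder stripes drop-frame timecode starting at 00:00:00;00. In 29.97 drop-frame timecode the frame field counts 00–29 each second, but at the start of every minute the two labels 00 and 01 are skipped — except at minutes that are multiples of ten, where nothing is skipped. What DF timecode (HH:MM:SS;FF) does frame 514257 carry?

04:45:59;01

Ten DF minutes hold 17982 frames, so frame 514257 lies in block 28 (frames 503496–521477) with 10761 frames into that block.
The block's first minute is 1800 frames and the rest 1798 each; 10761 frames reaches minute 5, so 28 × 18 + 5 × 2 = 514 labels have been skipped so far.
Adding those back, label number 514257 + 514 = 514771 at 30 labels/s is 17159 s + 1 f = 4 h 45 min 59 s frame 1, i.e. 04:45:59;01.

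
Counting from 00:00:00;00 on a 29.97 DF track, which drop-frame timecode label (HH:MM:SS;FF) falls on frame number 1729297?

Ten DF minutes hold 17982 frames, so frame 1729297 lies in block 96 (frames 1726272–1744253) with 3025 frames into that block.
The block's first minute is 1800 frames and the rest 1798 each; 3025 frames reaches minute 1, so 96 × 18 + 1 × 2 = 1730 labels have been skipped so far.
Adding those back, label number 1729297 + 1730 = 1731027 at 30 labels/s is 57700 s + 27 f = 16 h 1 min 40 s frame 27, i.e. 16:01:40;27.

16:01:40;27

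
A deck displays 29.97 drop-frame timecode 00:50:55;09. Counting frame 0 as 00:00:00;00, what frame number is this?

91569

As if non-drop at 30 labels/s: (0 × 3600 + 50 × 60 + 55) × 30 + 9 = 91659.
Minute boundaries passed: 50; those not divisible by 10: 50 − 5 = 45; dropped labels = 2 × 45 = 90.
Actual frame index = 91659 − 90 = 91569.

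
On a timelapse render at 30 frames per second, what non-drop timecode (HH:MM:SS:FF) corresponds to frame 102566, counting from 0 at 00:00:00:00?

102566 ÷ 30 = 3418 full seconds, remainder 26 frames.
3418 s = 0 h 56 min 58 s.
Timecode: 00:56:58:26.

00:56:58:26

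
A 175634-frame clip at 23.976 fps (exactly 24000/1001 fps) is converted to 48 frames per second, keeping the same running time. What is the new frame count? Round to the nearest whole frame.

Frames at target rate = 175634 × (48) / (24000/1001) = 87904817/250 ≈ 351619.268.
Nearest whole frame: 351619.

351619 frames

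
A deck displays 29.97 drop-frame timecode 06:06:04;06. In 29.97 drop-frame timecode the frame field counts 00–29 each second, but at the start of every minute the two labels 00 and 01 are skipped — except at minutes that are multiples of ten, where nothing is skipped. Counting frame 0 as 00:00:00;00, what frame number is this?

658266

As if non-drop at 30 labels/s: (6 × 3600 + 6 × 60 + 4) × 30 + 6 = 658926.
Minute boundaries passed: 366; those not divisible by 10: 366 − 36 = 330; dropped labels = 2 × 330 = 660.
Actual frame index = 658926 − 660 = 658266.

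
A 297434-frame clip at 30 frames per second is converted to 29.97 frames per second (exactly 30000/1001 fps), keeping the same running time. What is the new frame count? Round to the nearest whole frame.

297137 frames

Frames at target rate = 297434 × (30000/1001) / (30) = 297434000/1001 ≈ 297136.863.
Nearest whole frame: 297137.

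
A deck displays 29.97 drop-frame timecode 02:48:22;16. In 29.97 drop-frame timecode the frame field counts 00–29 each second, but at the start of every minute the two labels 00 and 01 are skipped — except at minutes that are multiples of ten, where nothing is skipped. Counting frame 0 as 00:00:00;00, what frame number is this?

As if non-drop at 30 labels/s: (2 × 3600 + 48 × 60 + 22) × 30 + 16 = 303076.
Minute boundaries passed: 168; those not divisible by 10: 168 − 16 = 152; dropped labels = 2 × 152 = 304.
Actual frame index = 303076 − 304 = 302772.

302772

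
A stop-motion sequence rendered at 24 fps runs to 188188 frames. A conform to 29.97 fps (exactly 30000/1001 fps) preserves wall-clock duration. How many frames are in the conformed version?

235000 frames

Target frames = source frames × (target rate / source rate) = 188188 × (30000/1001)/(24) = 188188 × 1250/1001 = 235000.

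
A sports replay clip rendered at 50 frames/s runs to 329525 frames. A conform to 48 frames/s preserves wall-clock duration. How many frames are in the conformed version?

316344 frames

Target frames = source frames × (target rate / source rate) = 329525 × (48)/(50) = 329525 × 24/25 = 316344.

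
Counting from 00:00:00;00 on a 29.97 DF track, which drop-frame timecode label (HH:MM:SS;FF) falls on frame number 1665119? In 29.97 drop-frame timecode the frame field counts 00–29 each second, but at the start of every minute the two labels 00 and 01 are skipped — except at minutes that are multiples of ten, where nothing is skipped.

Each 10-minute DF block holds 10 × 60 × 30 − 9 × 2 = 17982 frames. 1665119 ÷ 17982 → 92 full blocks, remainder 10775.
Within the partial block the first minute is 1800 frames and each further minute 1798, so 5 further minute boundaries passed. Total skipped labels = 18 × 92 + 2 × 5 = 1666.
Non-drop label index = 1665119 + 1666 = 1666785; at 30 labels/s that is 15:25:59:15, i.e. DF 15:25:59;15.

15:25:59;15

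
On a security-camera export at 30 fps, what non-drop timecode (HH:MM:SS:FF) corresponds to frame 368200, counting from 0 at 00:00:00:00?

368200 ÷ 30 = 12273 full seconds, remainder 10 frames.
12273 s = 3 h 24 min 33 s.
Timecode: 03:24:33:10.

03:24:33:10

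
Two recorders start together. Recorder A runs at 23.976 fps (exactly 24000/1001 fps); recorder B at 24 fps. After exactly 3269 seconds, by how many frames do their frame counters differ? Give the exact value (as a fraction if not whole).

11208/143 frames

A emits 24000/1001 × 3269 = 11208000/143 frames; B emits 24 × 3269 = 78456.
Difference = 11208/143 frames (≈ 78.3776); B is ahead of A.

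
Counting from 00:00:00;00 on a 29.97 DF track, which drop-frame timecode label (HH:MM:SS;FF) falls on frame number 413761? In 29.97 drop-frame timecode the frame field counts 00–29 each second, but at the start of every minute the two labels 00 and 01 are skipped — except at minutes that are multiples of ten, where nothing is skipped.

03:50:05;25

Each 10-minute DF block holds 10 × 60 × 30 − 9 × 2 = 17982 frames. 413761 ÷ 17982 → 23 full blocks, remainder 175.
Within the partial block the first minute is 1800 frames and each further minute 1798, so 0 further minute boundaries passed. Total skipped labels = 18 × 23 + 2 × 0 = 414.
Non-drop label index = 413761 + 414 = 414175; at 30 labels/s that is 03:50:05:25, i.e. DF 03:50:05;25.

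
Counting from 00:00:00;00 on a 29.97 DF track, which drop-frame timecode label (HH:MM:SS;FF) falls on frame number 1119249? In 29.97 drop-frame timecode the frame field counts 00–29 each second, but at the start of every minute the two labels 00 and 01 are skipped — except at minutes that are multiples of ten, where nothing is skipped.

10:22:25;19

Each 10-minute DF block holds 10 × 60 × 30 − 9 × 2 = 17982 frames. 1119249 ÷ 17982 → 62 full blocks, remainder 4365.
Within the partial block the first minute is 1800 frames and each further minute 1798, so 2 further minute boundaries passed. Total skipped labels = 18 × 62 + 2 × 2 = 1120.
Non-drop label index = 1119249 + 1120 = 1120369; at 30 labels/s that is 10:22:25:19, i.e. DF 10:22:25;19.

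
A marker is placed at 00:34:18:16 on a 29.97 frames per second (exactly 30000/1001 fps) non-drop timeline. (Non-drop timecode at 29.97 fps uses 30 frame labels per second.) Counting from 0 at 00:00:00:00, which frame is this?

Total seconds to the label: (0 × 3600 + 34 × 60 + 18) = 2058.
Frame index = 2058 × 30 + 16 = 61756.

61756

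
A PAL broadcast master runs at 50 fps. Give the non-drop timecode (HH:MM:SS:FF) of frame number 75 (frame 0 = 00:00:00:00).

00:00:01:25

75 ÷ 50 = 1 full seconds, remainder 25 frames.
1 s = 0 h 0 min 1 s.
Timecode: 00:00:01:25.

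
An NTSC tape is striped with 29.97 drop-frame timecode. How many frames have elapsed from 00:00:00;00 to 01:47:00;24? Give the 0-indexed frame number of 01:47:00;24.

192430

As if non-drop at 30 labels/s: (1 × 3600 + 47 × 60 + 0) × 30 + 24 = 192624.
Minute boundaries passed: 107; those not divisible by 10: 107 − 10 = 97; dropped labels = 2 × 97 = 194.
Actual frame index = 192624 − 194 = 192430.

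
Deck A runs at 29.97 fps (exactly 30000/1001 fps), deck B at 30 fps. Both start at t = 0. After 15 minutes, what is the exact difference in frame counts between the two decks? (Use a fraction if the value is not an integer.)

15 min = 900 s.
A emits 30000/1001 × 900 = 27000000/1001 frames; B emits 30 × 900 = 27000.
Difference = 27000/1001 frames (≈ 26.9730); B is ahead of A.

27000/1001 frames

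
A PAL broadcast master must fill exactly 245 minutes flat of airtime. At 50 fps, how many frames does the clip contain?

245 min = 14700 s.
Frames = 14700 × 50 = 735000.

735000 frames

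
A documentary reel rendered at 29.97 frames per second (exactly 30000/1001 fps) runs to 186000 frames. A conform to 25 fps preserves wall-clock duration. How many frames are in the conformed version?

155155 frames

Target frames = source frames × (target rate / source rate) = 186000 × (25)/(30000/1001) = 186000 × 1001/1200 = 155155.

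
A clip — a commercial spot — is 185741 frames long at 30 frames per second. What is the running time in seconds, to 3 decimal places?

Running time = 185741 × 1/30 = 185741/30 s ≈ 6191.367 s.

6191.367 seconds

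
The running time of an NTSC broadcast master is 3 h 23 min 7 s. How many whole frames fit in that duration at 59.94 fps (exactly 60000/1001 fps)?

3 h 23 min 7 s = 12187 s.
Frames = 12187 × 60000/1001 = 104460000/143 ≈ 730489.5105.
Complete frames: 730489.

730489 frames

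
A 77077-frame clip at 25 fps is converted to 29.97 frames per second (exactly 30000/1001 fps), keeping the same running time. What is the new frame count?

Target frames = source frames × (target rate / source rate) = 77077 × (30000/1001)/(25) = 77077 × 1200/1001 = 92400.

92400 frames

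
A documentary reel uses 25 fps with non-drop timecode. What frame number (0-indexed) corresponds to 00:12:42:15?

frame 19065

Total seconds to the label: (0 × 3600 + 12 × 60 + 42) = 762.
Frame index = 762 × 25 + 15 = 19065.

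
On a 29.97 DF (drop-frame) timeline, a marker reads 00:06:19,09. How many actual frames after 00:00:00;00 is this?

11367

Complete 10-minute blocks: 0, each 17982 frames → 0.
Remaining 6 whole minutes in the current block: 1800 + 5 × 1798 = 10790 frames.
Within the current minute: 19 × 30 + 9 − 2 = 577 (labels ;00/;01 skipped at this minute). Total = 0 + 10790 + 577 = 11367.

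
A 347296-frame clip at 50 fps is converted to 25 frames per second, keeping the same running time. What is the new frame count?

173648 frames

Target frames = source frames × (target rate / source rate) = 347296 × (25)/(50) = 347296 × 1/2 = 173648.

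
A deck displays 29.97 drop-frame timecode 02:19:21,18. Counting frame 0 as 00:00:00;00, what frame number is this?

250596

Complete 10-minute blocks: 13, each 17982 frames → 233766.
Remaining 9 whole minutes in the current block: 1800 + 8 × 1798 = 16184 frames.
Within the current minute: 21 × 30 + 18 − 2 = 646 (labels ;00/;01 skipped at this minute). Total = 233766 + 16184 + 646 = 250596.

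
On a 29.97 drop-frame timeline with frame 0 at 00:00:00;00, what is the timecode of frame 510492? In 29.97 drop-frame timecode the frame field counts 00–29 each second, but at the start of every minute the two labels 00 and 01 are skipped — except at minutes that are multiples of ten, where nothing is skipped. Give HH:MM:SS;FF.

04:43:53;12

Each 10-minute DF block holds 10 × 60 × 30 − 9 × 2 = 17982 frames. 510492 ÷ 17982 → 28 full blocks, remainder 6996.
Within the partial block the first minute is 1800 frames and each further minute 1798, so 3 further minute boundaries passed. Total skipped labels = 18 × 28 + 2 × 3 = 510.
Non-drop label index = 510492 + 510 = 511002; at 30 labels/s that is 04:43:53:12, i.e. DF 04:43:53;12.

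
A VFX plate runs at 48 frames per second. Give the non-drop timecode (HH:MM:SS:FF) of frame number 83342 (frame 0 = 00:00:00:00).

83342 ÷ 48 = 1736 full seconds, remainder 14 frames.
1736 s = 0 h 28 min 56 s.
Timecode: 00:28:56:14.

00:28:56:14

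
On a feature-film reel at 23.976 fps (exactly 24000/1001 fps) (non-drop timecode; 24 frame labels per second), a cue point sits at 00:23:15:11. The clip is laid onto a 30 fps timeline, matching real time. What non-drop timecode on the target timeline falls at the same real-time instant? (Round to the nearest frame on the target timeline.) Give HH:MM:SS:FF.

00:23:16:26

Source frame index: (0×3600 + 23×60 + 15) × 24 + 11 = 33491.
Real time: 33491 / (24000/1001) = 33524491/24000 s.
Target frame: (33524491/24000) × (30) = 33524491/800 ≈ 41905.614 → 41906.
At 30 labels/s: frame 41906 → 00:23:16:26.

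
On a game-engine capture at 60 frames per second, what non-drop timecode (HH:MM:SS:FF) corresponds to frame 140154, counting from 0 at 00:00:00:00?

140154 ÷ 60 = 2335 full seconds, remainder 54 frames.
2335 s = 0 h 38 min 55 s.
Timecode: 00:38:55:54.

00:38:55:54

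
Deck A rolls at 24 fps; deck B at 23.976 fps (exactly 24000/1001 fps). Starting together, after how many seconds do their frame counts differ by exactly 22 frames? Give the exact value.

11011/12 seconds

The gap grows by |24000/1001 − 24| = 24/1001 frames per second.
Time for a 22-frame gap: 22 ÷ (24/1001) = 11011/12 s.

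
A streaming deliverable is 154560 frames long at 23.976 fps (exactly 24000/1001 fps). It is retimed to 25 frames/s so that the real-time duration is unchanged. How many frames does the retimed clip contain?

Target frames = source frames × (target rate / source rate) = 154560 × (25)/(24000/1001) = 154560 × 1001/960 = 161161.

161161 frames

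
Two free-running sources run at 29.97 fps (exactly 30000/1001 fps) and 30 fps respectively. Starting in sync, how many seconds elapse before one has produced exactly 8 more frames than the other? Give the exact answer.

The gap grows by |30 − 30000/1001| = 30/1001 frames per second.
Time for a 8-frame gap: 8 ÷ (30/1001) = 4004/15 s.

4004/15 seconds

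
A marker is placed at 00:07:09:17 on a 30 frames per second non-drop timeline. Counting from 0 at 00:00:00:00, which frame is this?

12887

Total seconds to the label: (0 × 3600 + 7 × 60 + 9) = 429.
Frame index = 429 × 30 + 17 = 12887.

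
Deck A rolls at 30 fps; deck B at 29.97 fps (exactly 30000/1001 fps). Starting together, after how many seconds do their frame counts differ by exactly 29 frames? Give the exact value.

29029/30 seconds

The gap grows by |30000/1001 − 30| = 30/1001 frames per second.
Time for a 29-frame gap: 29 ÷ (30/1001) = 29029/30 s.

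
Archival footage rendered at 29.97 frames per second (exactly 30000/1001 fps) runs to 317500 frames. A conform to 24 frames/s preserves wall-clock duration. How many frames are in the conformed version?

254254 frames

Target frames = source frames × (target rate / source rate) = 317500 × (24)/(30000/1001) = 317500 × 1001/1250 = 254254.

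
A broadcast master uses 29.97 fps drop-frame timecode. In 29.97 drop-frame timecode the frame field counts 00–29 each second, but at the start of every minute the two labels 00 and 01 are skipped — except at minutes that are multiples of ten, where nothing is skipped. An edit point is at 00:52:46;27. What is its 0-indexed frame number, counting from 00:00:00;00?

94913

Complete 10-minute blocks: 5, each 17982 frames → 89910.
Remaining 2 whole minutes in the current block: 1800 + 1 × 1798 = 3598 frames.
Within the current minute: 46 × 30 + 27 − 2 = 1405 (labels ;00/;01 skipped at this minute). Total = 89910 + 3598 + 1405 = 94913.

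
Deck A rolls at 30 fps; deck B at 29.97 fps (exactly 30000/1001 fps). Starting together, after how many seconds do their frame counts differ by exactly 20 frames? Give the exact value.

The gap grows by |30000/1001 − 30| = 30/1001 frames per second.
Time for a 20-frame gap: 20 ÷ (30/1001) = 2002/3 s.

2002/3 seconds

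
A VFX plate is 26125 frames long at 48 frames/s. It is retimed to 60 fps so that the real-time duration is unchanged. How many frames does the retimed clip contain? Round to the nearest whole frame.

32656 frames

Frames at target rate = 26125 × (60) / (48) = 130625/4 ≈ 32656.250.
Nearest whole frame: 32656.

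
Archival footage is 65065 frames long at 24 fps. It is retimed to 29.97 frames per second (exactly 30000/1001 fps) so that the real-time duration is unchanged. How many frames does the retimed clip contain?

Target frames = source frames × (target rate / source rate) = 65065 × (30000/1001)/(24) = 65065 × 1250/1001 = 81250.

81250 frames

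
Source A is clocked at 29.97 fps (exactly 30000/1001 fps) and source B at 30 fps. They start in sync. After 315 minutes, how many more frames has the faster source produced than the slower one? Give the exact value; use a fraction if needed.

81000/143 frames

315 min = 18900 s.
A emits 30000/1001 × 18900 = 81000000/143 frames; B emits 30 × 18900 = 567000.
Difference = 81000/143 frames (≈ 566.4336); B is ahead of A.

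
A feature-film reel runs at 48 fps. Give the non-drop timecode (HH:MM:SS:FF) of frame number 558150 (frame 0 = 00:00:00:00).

03:13:48:06

558150 ÷ 48 = 11628 full seconds, remainder 6 frames.
11628 s = 3 h 13 min 48 s.
Timecode: 03:13:48:06.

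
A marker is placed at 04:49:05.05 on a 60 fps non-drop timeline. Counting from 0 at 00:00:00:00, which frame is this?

1040705

Total seconds to the label: (4 × 3600 + 49 × 60 + 5) = 17345.
Frame index = 17345 × 60 + 5 = 1040705.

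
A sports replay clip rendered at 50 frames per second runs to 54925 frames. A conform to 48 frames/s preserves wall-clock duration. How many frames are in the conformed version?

52728 frames

Target frames = source frames × (target rate / source rate) = 54925 × (48)/(50) = 54925 × 24/25 = 52728.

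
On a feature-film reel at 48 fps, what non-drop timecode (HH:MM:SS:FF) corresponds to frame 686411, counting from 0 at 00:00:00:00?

03:58:20:11

686411 ÷ 48 = 14300 full seconds, remainder 11 frames.
14300 s = 3 h 58 min 20 s.
Timecode: 03:58:20:11.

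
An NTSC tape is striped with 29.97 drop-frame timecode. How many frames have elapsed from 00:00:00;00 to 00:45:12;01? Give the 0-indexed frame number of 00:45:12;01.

81279

Complete 10-minute blocks: 4, each 17982 frames → 71928.
Remaining 5 whole minutes in the current block: 1800 + 4 × 1798 = 8992 frames.
Within the current minute: 12 × 30 + 1 − 2 = 359 (labels ;00/;01 skipped at this minute). Total = 71928 + 8992 + 359 = 81279.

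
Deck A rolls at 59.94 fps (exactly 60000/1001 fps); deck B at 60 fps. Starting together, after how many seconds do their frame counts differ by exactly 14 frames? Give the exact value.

7007/30 seconds

The gap grows by |60 − 60000/1001| = 60/1001 frames per second.
Time for a 14-frame gap: 14 ÷ (60/1001) = 7007/30 s.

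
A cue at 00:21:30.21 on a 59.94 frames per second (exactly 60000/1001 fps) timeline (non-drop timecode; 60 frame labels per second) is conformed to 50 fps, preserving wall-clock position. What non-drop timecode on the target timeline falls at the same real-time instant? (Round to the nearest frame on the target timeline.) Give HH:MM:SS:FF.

Source frame index: (0×3600 + 21×60 + 30) × 60 + 21 = 77421.
Real time: 77421 / (60000/1001) = 25832807/20000 s.
Target frame: (25832807/20000) × (50) = 25832807/400 ≈ 64582.018 → 64582.
At 50 labels/s: frame 64582 → 00:21:31:32.

00:21:31:32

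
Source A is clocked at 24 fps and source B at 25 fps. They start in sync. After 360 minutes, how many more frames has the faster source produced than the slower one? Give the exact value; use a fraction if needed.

21600 frames

360 min = 21600 s.
A emits 24 × 21600 = 518400 frames; B emits 25 × 21600 = 540000.
Difference = 21600 frames; B is ahead of A.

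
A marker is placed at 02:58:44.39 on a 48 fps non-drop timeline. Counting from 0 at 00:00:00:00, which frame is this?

frame 514791

Total seconds to the label: (2 × 3600 + 58 × 60 + 44) = 10724.
Frame index = 10724 × 48 + 39 = 514791.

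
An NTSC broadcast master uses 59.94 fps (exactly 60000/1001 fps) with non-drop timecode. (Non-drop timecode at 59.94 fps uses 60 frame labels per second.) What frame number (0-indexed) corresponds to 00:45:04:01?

frame 162241

Total seconds to the label: (0 × 3600 + 45 × 60 + 4) = 2704.
Frame index = 2704 × 60 + 1 = 162241.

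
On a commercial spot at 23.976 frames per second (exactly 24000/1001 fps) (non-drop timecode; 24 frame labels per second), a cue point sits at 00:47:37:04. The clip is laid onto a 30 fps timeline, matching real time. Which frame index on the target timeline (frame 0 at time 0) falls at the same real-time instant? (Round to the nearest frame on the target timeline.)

frame 85801

Source frame index: (0×3600 + 47×60 + 37) × 24 + 4 = 68572.
Real time: 68572 / (24000/1001) = 17160143/6000 s.
Target frame: (17160143/6000) × (30) = 17160143/200 ≈ 85800.715 → 85801.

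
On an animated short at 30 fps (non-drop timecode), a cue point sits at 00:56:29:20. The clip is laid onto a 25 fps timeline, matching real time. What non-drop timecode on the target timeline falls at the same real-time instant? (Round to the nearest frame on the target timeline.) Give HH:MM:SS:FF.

Source frame index: (0×3600 + 56×60 + 29) × 30 + 20 = 101690.
Real time: 101690 / (30) = 10169/3 s.
Target frame: (10169/3) × (25) = 254225/3 ≈ 84741.667 → 84742.
At 25 labels/s: frame 84742 → 00:56:29:17.

00:56:29:17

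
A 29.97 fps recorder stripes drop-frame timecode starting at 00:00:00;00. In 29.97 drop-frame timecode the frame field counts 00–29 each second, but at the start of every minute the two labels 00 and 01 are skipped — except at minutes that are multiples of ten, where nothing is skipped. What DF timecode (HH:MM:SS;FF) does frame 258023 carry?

02:23:29;11

Each 10-minute DF block holds 10 × 60 × 30 − 9 × 2 = 17982 frames. 258023 ÷ 17982 → 14 full blocks, remainder 6275.
Within the partial block the first minute is 1800 frames and each further minute 1798, so 3 further minute boundaries passed. Total skipped labels = 18 × 14 + 2 × 3 = 258.
Non-drop label index = 258023 + 258 = 258281; at 30 labels/s that is 02:23:29:11, i.e. DF 02:23:29;11.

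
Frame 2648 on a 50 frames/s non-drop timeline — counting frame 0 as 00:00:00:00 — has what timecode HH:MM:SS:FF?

2648 ÷ 50 = 52 full seconds, remainder 48 frames.
52 s = 0 h 0 min 52 s.
Timecode: 00:00:52:48.

00:00:52:48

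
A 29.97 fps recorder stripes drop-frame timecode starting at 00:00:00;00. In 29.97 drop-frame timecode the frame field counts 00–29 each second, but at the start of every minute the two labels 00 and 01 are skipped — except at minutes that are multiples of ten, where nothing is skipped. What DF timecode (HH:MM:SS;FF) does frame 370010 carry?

03:25:46;00

Ten DF minutes hold 17982 frames, so frame 370010 lies in block 20 (frames 359640–377621) with 10370 frames into that block.
The block's first minute is 1800 frames and the rest 1798 each; 10370 frames reaches minute 5, so 20 × 18 + 5 × 2 = 370 labels have been skipped so far.
Adding those back, label number 370010 + 370 = 370380 at 30 labels/s is 12346 s + 0 f = 3 h 25 min 46 s frame 0, i.e. 03:25:46;00.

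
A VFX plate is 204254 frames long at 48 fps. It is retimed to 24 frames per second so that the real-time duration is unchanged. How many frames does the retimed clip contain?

102127 frames

Target frames = source frames × (target rate / source rate) = 204254 × (24)/(48) = 204254 × 1/2 = 102127.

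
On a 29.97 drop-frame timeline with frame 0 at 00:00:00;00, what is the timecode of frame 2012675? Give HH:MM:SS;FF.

18:39:16;11

Each 10-minute DF block holds 10 × 60 × 30 − 9 × 2 = 17982 frames. 2012675 ÷ 17982 → 111 full blocks, remainder 16673.
Within the partial block the first minute is 1800 frames and each further minute 1798, so 9 further minute boundaries passed. Total skipped labels = 18 × 111 + 2 × 9 = 2016.
Non-drop label index = 2012675 + 2016 = 2014691; at 30 labels/s that is 18:39:16:11, i.e. DF 18:39:16;11.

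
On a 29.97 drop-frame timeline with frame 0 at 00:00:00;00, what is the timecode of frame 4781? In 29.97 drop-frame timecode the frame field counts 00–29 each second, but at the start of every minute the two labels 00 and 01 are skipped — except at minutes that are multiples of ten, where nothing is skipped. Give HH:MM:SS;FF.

Ten DF minutes hold 17982 frames, so frame 4781 lies in block 0 (frames 0–17981) with 4781 frames into that block.
The block's first minute is 1800 frames and the rest 1798 each; 4781 frames reaches minute 2, so 0 × 18 + 2 × 2 = 4 labels have been skipped so far.
Adding those back, label number 4781 + 4 = 4785 at 30 labels/s is 159 s + 15 f = 0 h 2 min 39 s frame 15, i.e. 00:02:39;15.

00:02:39;15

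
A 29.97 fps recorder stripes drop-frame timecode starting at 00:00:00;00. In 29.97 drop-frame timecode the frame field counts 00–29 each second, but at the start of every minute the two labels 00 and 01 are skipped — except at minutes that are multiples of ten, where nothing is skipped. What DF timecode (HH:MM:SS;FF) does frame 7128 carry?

Each 10-minute DF block holds 10 × 60 × 30 − 9 × 2 = 17982 frames. 7128 ÷ 17982 → 0 full blocks, remainder 7128.
Within the partial block the first minute is 1800 frames and each further minute 1798, so 3 further minute boundaries passed. Total skipped labels = 18 × 0 + 2 × 3 = 6.
Non-drop label index = 7128 + 6 = 7134; at 30 labels/s that is 00:03:57:24, i.e. DF 00:03:57;24.

00:03:57;24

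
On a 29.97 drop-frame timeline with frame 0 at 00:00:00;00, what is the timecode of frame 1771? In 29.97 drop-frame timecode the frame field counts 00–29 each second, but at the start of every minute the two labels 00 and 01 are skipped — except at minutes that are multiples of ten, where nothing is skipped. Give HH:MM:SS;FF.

00:00:59;01

Each 10-minute DF block holds 10 × 60 × 30 − 9 × 2 = 17982 frames. 1771 ÷ 17982 → 0 full blocks, remainder 1771.
Within the partial block the first minute is 1800 frames and each further minute 1798, so 0 further minute boundaries passed. Total skipped labels = 18 × 0 + 2 × 0 = 0.
Non-drop label index = 1771 + 0 = 1771; at 30 labels/s that is 00:00:59:01, i.e. DF 00:00:59;01.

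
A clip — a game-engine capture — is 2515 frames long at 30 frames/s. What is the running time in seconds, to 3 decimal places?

83.833 seconds

Running time = 2515 × 1/30 = 503/6 s ≈ 83.833 s.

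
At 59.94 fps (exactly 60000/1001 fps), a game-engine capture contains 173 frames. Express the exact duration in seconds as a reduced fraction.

173173/60000 seconds

Running time = 173 ÷ (60000/1001) = 173 × 1001/60000 = 173173/60000 s.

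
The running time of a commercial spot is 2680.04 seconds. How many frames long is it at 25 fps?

Frames = 2680.04 × 25 = 67001.

67001 frames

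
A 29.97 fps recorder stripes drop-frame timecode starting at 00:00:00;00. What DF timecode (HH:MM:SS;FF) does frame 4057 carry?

00:02:15;11

Each 10-minute DF block holds 10 × 60 × 30 − 9 × 2 = 17982 frames. 4057 ÷ 17982 → 0 full blocks, remainder 4057.
Within the partial block the first minute is 1800 frames and each further minute 1798, so 2 further minute boundaries passed. Total skipped labels = 18 × 0 + 2 × 2 = 4.
Non-drop label index = 4057 + 4 = 4061; at 30 labels/s that is 00:02:15:11, i.e. DF 00:02:15;11.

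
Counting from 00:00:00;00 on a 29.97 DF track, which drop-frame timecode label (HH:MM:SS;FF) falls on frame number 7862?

00:04:22;10

Each 10-minute DF block holds 10 × 60 × 30 − 9 × 2 = 17982 frames. 7862 ÷ 17982 → 0 full blocks, remainder 7862.
Within the partial block the first minute is 1800 frames and each further minute 1798, so 4 further minute boundaries passed. Total skipped labels = 18 × 0 + 2 × 4 = 8.
Non-drop label index = 7862 + 8 = 7870; at 30 labels/s that is 00:04:22:10, i.e. DF 00:04:22;10.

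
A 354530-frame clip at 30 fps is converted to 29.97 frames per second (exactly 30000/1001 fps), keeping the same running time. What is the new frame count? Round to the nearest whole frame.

354176 frames

Frames at target rate = 354530 × (30000/1001) / (30) = 32230000/91 ≈ 354175.824.
Nearest whole frame: 354176.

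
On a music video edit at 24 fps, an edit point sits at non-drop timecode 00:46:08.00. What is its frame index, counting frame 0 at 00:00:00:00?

66432

Total seconds to the label: (0 × 3600 + 46 × 60 + 8) = 2768.
Frame index = 2768 × 24 + 0 = 66432.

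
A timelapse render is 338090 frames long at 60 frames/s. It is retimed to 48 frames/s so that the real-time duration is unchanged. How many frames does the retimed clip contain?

270472 frames

Target frames = source frames × (target rate / source rate) = 338090 × (48)/(60) = 338090 × 4/5 = 270472.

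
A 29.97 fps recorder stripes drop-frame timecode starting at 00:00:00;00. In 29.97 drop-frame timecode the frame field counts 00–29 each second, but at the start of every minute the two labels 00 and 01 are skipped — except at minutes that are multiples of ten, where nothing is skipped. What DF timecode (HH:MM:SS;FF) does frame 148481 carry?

Each 10-minute DF block holds 10 × 60 × 30 − 9 × 2 = 17982 frames. 148481 ÷ 17982 → 8 full blocks, remainder 4625.
Within the partial block the first minute is 1800 frames and each further minute 1798, so 2 further minute boundaries passed. Total skipped labels = 18 × 8 + 2 × 2 = 148.
Non-drop label index = 148481 + 148 = 148629; at 30 labels/s that is 01:22:34:09, i.e. DF 01:22:34;09.

01:22:34;09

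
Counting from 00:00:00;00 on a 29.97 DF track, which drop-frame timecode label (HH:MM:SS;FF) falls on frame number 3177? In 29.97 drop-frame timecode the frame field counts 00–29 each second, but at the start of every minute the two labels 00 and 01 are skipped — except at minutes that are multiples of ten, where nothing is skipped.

Each 10-minute DF block holds 10 × 60 × 30 − 9 × 2 = 17982 frames. 3177 ÷ 17982 → 0 full blocks, remainder 3177.
Within the partial block the first minute is 1800 frames and each further minute 1798, so 1 further minute boundary passed. Total skipped labels = 18 × 0 + 2 × 1 = 2.
Non-drop label index = 3177 + 2 = 3179; at 30 labels/s that is 00:01:45:29, i.e. DF 00:01:45;29.

00:01:45;29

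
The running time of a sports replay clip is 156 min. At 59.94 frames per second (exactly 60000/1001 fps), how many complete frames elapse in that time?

156 min = 9360 s.
Frames = 9360 × 60000/1001 = 43200000/77 ≈ 561038.9610.
Complete frames: 561038.

561038 frames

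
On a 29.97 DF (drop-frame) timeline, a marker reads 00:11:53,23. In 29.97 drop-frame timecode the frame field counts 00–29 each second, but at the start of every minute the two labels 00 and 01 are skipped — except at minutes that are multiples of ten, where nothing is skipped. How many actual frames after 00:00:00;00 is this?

Complete 10-minute blocks: 1, each 17982 frames → 17982.
Remaining 1 whole minute in the current block: 1800 + 0 × 1798 = 1800 frames.
Within the current minute: 53 × 30 + 23 − 2 = 1611 (labels ;00/;01 skipped at this minute). Total = 17982 + 1800 + 1611 = 21393.

21393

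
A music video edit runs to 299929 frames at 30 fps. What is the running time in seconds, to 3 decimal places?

Running time = 299929 × 1/30 = 299929/30 s ≈ 9997.633 s.

9997.633 seconds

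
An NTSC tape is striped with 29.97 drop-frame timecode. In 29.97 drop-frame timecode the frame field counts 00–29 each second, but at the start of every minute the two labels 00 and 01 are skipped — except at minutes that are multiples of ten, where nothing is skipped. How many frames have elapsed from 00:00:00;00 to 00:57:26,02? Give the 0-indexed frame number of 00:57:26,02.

103278

Complete 10-minute blocks: 5, each 17982 frames → 89910.
Remaining 7 whole minutes in the current block: 1800 + 6 × 1798 = 12588 frames.
Within the current minute: 26 × 30 + 2 − 2 = 780 (labels ;00/;01 skipped at this minute). Total = 89910 + 12588 + 780 = 103278.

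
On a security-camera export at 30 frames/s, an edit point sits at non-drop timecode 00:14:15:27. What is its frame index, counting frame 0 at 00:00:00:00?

Total seconds to the label: (0 × 3600 + 14 × 60 + 15) = 855.
Frame index = 855 × 30 + 27 = 25677.

25677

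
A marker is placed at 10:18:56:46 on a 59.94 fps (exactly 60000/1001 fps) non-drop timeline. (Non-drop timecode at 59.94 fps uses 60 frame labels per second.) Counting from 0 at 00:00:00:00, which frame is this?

2228206

Total seconds to the label: (10 × 3600 + 18 × 60 + 56) = 37136.
Frame index = 37136 × 60 + 46 = 2228206.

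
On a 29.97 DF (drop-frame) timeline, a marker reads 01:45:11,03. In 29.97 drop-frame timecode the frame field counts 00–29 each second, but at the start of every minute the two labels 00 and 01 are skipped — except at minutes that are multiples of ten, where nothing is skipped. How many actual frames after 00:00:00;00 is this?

Complete 10-minute blocks: 10, each 17982 frames → 179820.
Remaining 5 whole minutes in the current block: 1800 + 4 × 1798 = 8992 frames.
Within the current minute: 11 × 30 + 3 − 2 = 331 (labels ;00/;01 skipped at this minute). Total = 179820 + 8992 + 331 = 189143.

189143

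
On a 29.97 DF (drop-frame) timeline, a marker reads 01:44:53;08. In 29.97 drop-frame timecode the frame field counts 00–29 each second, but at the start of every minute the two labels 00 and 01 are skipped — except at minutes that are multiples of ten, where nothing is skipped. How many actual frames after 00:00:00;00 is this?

As if non-drop at 30 labels/s: (1 × 3600 + 44 × 60 + 53) × 30 + 8 = 188798.
Minute boundaries passed: 104; those not divisible by 10: 104 − 10 = 94; dropped labels = 2 × 94 = 188.
Actual frame index = 188798 − 188 = 188610.

188610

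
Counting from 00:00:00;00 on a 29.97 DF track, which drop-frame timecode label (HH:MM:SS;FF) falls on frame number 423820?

Ten DF minutes hold 17982 frames, so frame 423820 lies in block 23 (frames 413586–431567) with 10234 frames into that block.
The block's first minute is 1800 frames and the rest 1798 each; 10234 frames reaches minute 5, so 23 × 18 + 5 × 2 = 424 labels have been skipped so far.
Adding those back, label number 423820 + 424 = 424244 at 30 labels/s is 14141 s + 14 f = 3 h 55 min 41 s frame 14, i.e. 03:55:41;14.

03:55:41;14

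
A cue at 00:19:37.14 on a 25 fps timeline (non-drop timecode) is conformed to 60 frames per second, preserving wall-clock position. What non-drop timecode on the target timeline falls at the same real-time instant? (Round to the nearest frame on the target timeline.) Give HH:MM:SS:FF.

00:19:37:34

Source frame index: (0×3600 + 19×60 + 37) × 25 + 14 = 29439.
Real time: 29439 / (25) = 29439/25 s.
Target frame: (29439/25) × (60) = 353268/5 ≈ 70653.600 → 70654.
At 60 labels/s: frame 70654 → 00:19:37:34.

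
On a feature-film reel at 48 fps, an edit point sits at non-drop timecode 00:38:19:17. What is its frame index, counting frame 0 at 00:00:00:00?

110369

Total seconds to the label: (0 × 3600 + 38 × 60 + 19) = 2299.
Frame index = 2299 × 48 + 17 = 110369.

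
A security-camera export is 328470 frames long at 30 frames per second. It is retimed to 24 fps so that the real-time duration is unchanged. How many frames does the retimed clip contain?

262776 frames

Target frames = source frames × (target rate / source rate) = 328470 × (24)/(30) = 328470 × 4/5 = 262776.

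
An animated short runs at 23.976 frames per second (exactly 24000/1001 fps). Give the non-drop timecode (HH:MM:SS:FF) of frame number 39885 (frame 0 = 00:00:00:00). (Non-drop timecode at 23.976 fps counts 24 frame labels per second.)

00:27:41:21

39885 ÷ 24 = 1661 full seconds, remainder 21 frames.
1661 s = 0 h 27 min 41 s.
Timecode: 00:27:41:21.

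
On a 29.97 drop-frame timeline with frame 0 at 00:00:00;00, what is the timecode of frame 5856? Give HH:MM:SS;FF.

00:03:15;12

Each 10-minute DF block holds 10 × 60 × 30 − 9 × 2 = 17982 frames. 5856 ÷ 17982 → 0 full blocks, remainder 5856.
Within the partial block the first minute is 1800 frames and each further minute 1798, so 3 further minute boundaries passed. Total skipped labels = 18 × 0 + 2 × 3 = 6.
Non-drop label index = 5856 + 6 = 5862; at 30 labels/s that is 00:03:15:12, i.e. DF 00:03:15;12.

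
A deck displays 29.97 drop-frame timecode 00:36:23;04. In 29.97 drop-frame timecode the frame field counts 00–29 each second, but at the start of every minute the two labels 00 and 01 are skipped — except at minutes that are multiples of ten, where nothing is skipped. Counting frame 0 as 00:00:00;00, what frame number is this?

As if non-drop at 30 labels/s: (0 × 3600 + 36 × 60 + 23) × 30 + 4 = 65494.
Minute boundaries passed: 36; those not divisible by 10: 36 − 3 = 33; dropped labels = 2 × 33 = 66.
Actual frame index = 65494 − 66 = 65428.

65428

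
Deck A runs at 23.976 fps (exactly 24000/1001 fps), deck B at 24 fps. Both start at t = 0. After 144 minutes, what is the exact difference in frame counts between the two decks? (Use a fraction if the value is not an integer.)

207360/1001 frames

144 min = 8640 s.
A emits 24000/1001 × 8640 = 207360000/1001 frames; B emits 24 × 8640 = 207360.
Difference = 207360/1001 frames (≈ 207.1528); B is ahead of A.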